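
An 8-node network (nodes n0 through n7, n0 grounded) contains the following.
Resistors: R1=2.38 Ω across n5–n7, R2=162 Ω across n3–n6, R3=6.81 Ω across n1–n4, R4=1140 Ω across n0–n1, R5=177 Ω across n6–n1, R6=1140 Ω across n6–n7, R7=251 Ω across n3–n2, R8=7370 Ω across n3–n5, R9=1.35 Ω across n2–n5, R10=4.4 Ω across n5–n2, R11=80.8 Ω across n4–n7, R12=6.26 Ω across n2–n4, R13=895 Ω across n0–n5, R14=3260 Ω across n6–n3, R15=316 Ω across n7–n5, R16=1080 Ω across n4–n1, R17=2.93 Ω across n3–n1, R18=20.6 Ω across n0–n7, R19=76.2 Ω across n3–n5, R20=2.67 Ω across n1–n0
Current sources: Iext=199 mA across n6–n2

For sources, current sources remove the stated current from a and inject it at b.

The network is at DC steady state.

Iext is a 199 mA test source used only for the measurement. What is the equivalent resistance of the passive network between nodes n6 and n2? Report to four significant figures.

Element admittances at DC:
  Y(R1) = 0.4202 S between n5,n7
  Y(R2) = 0.006173 S between n3,n6
  Y(R3) = 0.1468 S between n1,n4
  Y(R4) = 0.0008772 S between n0,n1
  Y(R5) = 0.005650 S between n6,n1
  Y(R6) = 0.0008772 S between n6,n7
  Y(R7) = 0.003984 S between n3,n2
  Y(R8) = 0.0001357 S between n3,n5
  Y(R9) = 0.7407 S between n2,n5
  Y(R10) = 0.2273 S between n5,n2
  Y(R11) = 0.01238 S between n4,n7
  Y(R12) = 0.1597 S between n2,n4
  Y(R13) = 0.001117 S between n0,n5
  Y(R14) = 0.0003067 S between n6,n3
  Y(R15) = 0.003165 S between n7,n5
  Y(R16) = 0.0009259 S between n4,n1
  Y(R17) = 0.3413 S between n3,n1
  Y(R18) = 0.04854 S between n0,n7
  Y(R19) = 0.01312 S between n3,n5
  Y(R20) = 0.3745 S between n1,n0
  Iext: injects 0.199 A into n2 (from n6)
Assemble and solve the 7×7 MNA system:
  V(n1)=-0.1326  V(n2)=1.251  V(n3)=-0.3427  V(n4)=0.6020  V(n5)=1.159  V(n6)=-15.46  V(n7)=0.9985

R_eq = 83.98 Ω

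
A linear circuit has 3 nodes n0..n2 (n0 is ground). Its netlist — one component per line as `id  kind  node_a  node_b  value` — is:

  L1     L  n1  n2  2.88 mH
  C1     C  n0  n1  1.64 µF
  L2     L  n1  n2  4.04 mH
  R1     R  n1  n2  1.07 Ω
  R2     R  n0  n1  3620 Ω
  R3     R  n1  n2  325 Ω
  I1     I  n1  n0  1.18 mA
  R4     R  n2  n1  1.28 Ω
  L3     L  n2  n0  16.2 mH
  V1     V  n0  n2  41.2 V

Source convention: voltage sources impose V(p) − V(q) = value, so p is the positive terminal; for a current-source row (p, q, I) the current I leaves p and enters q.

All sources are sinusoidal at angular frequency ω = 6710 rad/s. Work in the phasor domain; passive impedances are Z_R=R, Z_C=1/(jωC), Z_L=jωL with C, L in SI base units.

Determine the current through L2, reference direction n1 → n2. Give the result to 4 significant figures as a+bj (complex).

0.009718+0.0002200j A

Apply KCL at each of the 2 non-ground nodes and solve the resulting linear system.
Node n1: branches {L1, C1, L2, R1, R2, R3, I1, R4} → V_1 = -41.21+0.2634j
Node n2: branches {L1, L2, R1, R3, R4, L3, V1} → V_2 = -41.20+0.000j
Source currents: i(V1)=-0.01310-0.07436j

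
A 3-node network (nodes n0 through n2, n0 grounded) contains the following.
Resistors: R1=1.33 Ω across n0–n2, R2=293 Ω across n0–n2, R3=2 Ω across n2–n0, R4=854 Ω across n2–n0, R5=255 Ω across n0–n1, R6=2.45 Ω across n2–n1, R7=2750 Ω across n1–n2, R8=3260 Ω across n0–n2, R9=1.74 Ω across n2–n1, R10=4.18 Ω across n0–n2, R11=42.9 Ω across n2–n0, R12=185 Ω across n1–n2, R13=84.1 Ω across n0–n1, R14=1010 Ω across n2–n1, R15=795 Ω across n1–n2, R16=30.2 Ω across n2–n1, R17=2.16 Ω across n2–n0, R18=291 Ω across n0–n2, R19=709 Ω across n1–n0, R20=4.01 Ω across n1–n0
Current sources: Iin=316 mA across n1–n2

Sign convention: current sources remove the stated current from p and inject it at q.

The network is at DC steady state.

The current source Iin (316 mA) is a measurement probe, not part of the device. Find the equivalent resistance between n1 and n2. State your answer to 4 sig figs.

R_eq = 0.7943 Ω

Element admittances at DC:
  Y(R1) = 0.7519 S between n0,n2
  Y(R2) = 0.003413 S between n0,n2
  Y(R3) = 0.5000 S between n2,n0
  Y(R4) = 0.001171 S between n2,n0
  Y(R5) = 0.003922 S between n0,n1
  Y(R6) = 0.4082 S between n2,n1
  Y(R7) = 0.0003636 S between n1,n2
  Y(R8) = 0.0003067 S between n0,n2
  Y(R9) = 0.5747 S between n2,n1
  Y(R10) = 0.2392 S between n0,n2
  Y(R11) = 0.02331 S between n2,n0
  Y(R12) = 0.005405 S between n1,n2
  Y(R13) = 0.01189 S between n0,n1
  Y(R14) = 0.0009901 S between n2,n1
  Y(R15) = 0.001258 S between n1,n2
  Y(R16) = 0.03311 S between n2,n1
  Y(R17) = 0.4630 S between n2,n0
  Y(R18) = 0.003436 S between n0,n2
  Y(R19) = 0.001410 S between n1,n0
  Y(R20) = 0.2494 S between n1,n0
  Iin: injects 0.316 A into n2 (from n1)
Assemble and solve the 2×2 MNA system:
  V(n1)=-0.2213  V(n2)=0.02971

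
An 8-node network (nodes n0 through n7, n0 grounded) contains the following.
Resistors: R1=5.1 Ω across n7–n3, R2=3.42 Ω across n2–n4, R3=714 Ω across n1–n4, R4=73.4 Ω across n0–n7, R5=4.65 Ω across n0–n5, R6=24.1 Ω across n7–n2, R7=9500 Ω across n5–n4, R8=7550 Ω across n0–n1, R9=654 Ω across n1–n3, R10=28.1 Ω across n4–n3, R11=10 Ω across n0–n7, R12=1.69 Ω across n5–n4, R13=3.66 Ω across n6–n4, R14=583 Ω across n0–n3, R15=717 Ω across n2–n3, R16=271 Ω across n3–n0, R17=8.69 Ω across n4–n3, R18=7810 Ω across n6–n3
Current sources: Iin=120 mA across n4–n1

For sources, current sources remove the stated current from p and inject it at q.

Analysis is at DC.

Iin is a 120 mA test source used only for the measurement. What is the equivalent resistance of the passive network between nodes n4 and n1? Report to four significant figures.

Apply KCL at each of the 7 non-ground nodes and solve the resulting linear system.
Node n1: branches {R3, R8, R9, Iin} → V_1 = 39.23
Node n2: branches {R2, R6, R15} → V_2 = -0.07749
Node n3: branches {R1, R9, R10, R14, R15, R16, R17, R18} → V_3 = 0.1737
Node n4: branches {R2, R3, R7, R10, R12, R13, R17, Iin} → V_4 = -0.1021
Node n5: branches {R5, R7, R12} → V_5 = -0.07492
Node n6: branches {R13, R18} → V_6 = -0.1020
Node n7: branches {R1, R4, R6, R11} → V_7 = 0.08781

R_eq = 327.8 Ω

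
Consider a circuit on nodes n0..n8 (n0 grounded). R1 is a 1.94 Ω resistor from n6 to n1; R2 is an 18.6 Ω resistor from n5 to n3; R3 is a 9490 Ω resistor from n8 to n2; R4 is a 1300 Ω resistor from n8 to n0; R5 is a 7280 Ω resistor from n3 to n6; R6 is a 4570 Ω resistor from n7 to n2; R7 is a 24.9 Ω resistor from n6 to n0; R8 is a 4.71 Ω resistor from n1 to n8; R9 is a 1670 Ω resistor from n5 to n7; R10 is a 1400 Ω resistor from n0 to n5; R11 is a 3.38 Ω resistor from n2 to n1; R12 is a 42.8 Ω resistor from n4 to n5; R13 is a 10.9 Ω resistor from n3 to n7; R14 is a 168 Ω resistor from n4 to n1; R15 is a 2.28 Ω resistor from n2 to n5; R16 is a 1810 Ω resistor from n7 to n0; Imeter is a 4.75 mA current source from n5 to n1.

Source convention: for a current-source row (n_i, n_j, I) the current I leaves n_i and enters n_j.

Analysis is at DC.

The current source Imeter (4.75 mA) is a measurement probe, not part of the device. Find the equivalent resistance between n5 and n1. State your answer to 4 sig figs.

R_eq = 5.469 Ω

MNA unknowns: 8 node voltages V₁..V_8
R1: Y=0.5155 on G[6,1]
R2: Y=0.05376 on G[5,3]
R3: Y=0.0001054 on G[8,2]
R4: Y=0.0007692 on G[8,0]
R5: Y=0.0001374 on G[3,6]
R6: Y=0.0002188 on G[7,2]
R7: Y=0.04016 on G[6,0]
R8: Y=0.2123 on G[1,8]
R9: Y=0.0005988 on G[5,7]
R10: Y=0.0007143 on G[0,5]
R11: Y=0.2959 on G[2,1]
R12: Y=0.02336 on G[4,5]
R13: Y=0.09174 on G[3,7]
R14: Y=0.005952 on G[4,1]
R15: Y=0.4386 on G[2,5]
R16: Y=0.0005525 on G[7,0]
Imeter: z[5]−=0.00475, z[1]+=0.00475
solve → V1=0.0008368, V2=-0.01468, V3=-0.02479, V4=-0.01987, V5=-0.02514, V6=0.0007700, V7=-0.02462, V8=0.0008262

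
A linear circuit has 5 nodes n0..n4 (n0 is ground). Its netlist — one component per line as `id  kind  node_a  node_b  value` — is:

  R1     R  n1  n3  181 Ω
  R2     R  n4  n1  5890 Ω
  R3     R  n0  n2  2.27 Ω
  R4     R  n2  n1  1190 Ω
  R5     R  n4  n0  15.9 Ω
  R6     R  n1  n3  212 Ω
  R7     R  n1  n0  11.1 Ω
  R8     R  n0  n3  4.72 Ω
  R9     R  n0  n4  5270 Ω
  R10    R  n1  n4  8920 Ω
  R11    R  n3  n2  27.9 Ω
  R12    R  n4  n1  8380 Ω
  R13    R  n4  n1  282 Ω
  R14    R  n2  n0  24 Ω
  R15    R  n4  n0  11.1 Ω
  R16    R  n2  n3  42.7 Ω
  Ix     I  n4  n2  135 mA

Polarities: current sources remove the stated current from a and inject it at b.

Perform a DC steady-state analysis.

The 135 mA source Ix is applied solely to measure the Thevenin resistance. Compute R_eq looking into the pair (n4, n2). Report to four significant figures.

R_eq = 8.256 Ω

Element admittances at DC:
  Y(R1) = 0.005525 S between n1,n3
  Y(R2) = 0.0001698 S between n4,n1
  Y(R3) = 0.4405 S between n0,n2
  Y(R4) = 0.0008403 S between n2,n1
  Y(R5) = 0.06289 S between n4,n0
  Y(R6) = 0.004717 S between n1,n3
  Y(R7) = 0.09009 S between n1,n0
  Y(R8) = 0.2119 S between n0,n3
  Y(R9) = 0.0001898 S between n0,n4
  Y(R10) = 0.0001121 S between n1,n4
  Y(R11) = 0.03584 S between n3,n2
  Y(R12) = 0.0001193 S between n4,n1
  Y(R13) = 0.003546 S between n4,n1
  Y(R14) = 0.04167 S between n2,n0
  Y(R15) = 0.09009 S between n4,n0
  Y(R16) = 0.02342 S between n2,n3
  Ix: injects 0.135 A into n2 (from n4)
Assemble and solve the 4×4 MNA system:
  V(n1)=-0.02512  V(n2)=0.2547  V(n3)=0.05272  V(n4)=-0.8598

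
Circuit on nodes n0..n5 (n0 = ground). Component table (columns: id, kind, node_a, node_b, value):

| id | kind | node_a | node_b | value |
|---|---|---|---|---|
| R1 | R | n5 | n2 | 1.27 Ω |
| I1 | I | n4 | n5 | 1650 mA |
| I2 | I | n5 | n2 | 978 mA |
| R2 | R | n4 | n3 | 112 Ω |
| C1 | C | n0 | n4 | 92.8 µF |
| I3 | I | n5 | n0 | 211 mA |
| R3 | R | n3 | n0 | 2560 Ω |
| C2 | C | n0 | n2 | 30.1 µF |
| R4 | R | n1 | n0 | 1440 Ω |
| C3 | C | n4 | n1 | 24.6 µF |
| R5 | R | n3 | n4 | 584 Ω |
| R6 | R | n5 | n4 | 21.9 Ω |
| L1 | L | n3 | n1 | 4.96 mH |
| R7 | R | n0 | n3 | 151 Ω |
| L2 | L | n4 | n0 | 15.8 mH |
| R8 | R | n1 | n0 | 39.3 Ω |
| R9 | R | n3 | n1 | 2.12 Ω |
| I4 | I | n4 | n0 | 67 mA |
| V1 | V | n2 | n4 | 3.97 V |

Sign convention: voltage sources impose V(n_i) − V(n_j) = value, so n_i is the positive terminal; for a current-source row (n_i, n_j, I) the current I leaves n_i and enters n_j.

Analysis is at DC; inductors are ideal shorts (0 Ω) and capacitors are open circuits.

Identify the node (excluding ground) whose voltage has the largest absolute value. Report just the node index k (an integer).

MNA unknowns: 5 node voltages V₁..V_5 plus 3 source currents (L1, L2, V1)
R1: Y=0.7874 on G[5,2]
I1: z[4]−=1.65, z[5]+=1.65
I2: z[5]−=0.978, z[2]+=0.978
R2: Y=0.008929 on G[4,3]
C1: Y=0.000 on G[0,4]
I3: z[5]−=0.211, z[0]+=0.211
R3: Y=0.0003906 on G[3,0]
C2: Y=0.000 on G[0,2]
R4: Y=0.0006944 on G[1,0]
C3: Y=0.000 on G[4,1]
R5: Y=0.001712 on G[3,4]
R6: Y=0.04566 on G[5,4]
L1: row V3−V1=0, i_L1 at 3,1
R7: Y=0.006623 on G[0,3]
L2: row V4−V0=0, i_L2 at 4,0
R8: Y=0.02545 on G[1,0]
R9: Y=0.4717 on G[3,1]
I4: z[4]−=0.067, z[0]+=0.067
V1: row V2−V4=3.97, i_V1 at 2,4
solve → V1=0.000, V2=3.970, V3=0.000, V4=0.000, V5=4.306
aux → i_L1=0.000, i_L2=-0.2780, i_V1=1.242

5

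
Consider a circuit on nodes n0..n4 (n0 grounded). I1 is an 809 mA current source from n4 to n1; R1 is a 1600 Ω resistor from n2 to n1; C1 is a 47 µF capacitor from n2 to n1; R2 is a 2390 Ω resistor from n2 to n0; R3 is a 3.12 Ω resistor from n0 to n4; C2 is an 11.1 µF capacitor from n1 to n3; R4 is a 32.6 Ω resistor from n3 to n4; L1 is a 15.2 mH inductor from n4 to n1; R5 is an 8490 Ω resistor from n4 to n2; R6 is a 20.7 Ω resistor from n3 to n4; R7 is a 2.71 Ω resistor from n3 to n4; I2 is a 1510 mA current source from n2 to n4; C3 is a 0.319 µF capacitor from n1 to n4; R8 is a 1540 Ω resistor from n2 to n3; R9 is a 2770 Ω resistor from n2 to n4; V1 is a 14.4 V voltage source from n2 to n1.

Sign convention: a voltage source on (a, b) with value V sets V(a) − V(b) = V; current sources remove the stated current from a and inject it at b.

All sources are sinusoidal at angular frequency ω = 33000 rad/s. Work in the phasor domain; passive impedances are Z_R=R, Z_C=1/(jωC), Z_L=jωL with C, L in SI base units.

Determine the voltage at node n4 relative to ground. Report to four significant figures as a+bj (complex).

-0.01678-0.002543j V

Element admittances at ω=33000 rad/s:
  I1: injects 0.809 A into n1 (from n4)
  Y(R1) = 0.0006250+0.000j S between n2,n1
  Y(C1) = 0.000+1.551j S between n2,n1
  Y(R2) = 0.0004184+0.000j S between n2,n0
  Y(R3) = 0.3205+0.000j S between n0,n4
  Y(C2) = 0.000+0.3663j S between n1,n3
  Y(R4) = 0.03067+0.000j S between n3,n4
  Y(L1) = 0.000-0.001994j S between n4,n1
  Y(R5) = 0.0001178+0.000j S between n4,n2
  Y(R6) = 0.04831+0.000j S between n3,n4
  Y(R7) = 0.3690+0.000j S between n3,n4
  I2: injects 1.51 A into n4 (from n2)
  Y(C3) = 0.000+0.01053j S between n1,n4
  Y(R8) = 0.0006494+0.000j S between n2,n3
  Y(R9) = 0.0003610+0.000j S between n2,n4
  V1: constraint V(n2)−V(n1) = 14.4
Assemble and solve the 5×5 MNA system:
  V(n1)=-1.543+1.948j  V(n2)=12.86+1.948j  V(n3)=-1.570+0.02262j  V(n4)=-0.01678-0.002543j
  i(V1)=-1.540-22.34j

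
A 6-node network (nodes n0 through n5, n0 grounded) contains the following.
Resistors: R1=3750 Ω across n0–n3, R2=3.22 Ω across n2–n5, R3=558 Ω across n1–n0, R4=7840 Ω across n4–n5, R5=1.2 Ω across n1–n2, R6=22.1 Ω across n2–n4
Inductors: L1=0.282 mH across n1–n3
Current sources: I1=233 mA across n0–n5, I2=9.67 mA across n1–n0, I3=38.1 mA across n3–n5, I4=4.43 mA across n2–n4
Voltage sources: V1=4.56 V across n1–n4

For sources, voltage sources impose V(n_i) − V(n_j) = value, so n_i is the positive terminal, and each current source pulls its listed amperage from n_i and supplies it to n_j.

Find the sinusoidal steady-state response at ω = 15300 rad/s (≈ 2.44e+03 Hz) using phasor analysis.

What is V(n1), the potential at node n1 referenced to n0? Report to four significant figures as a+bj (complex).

Element admittances at ω=15300 rad/s:
  Y(R1) = 0.0002667+0.000j S between n0,n3
  Y(R2) = 0.3106+0.000j S between n2,n5
  Y(L1) = 0.000-0.2318j S between n1,n3
  Y(R3) = 0.001792+0.000j S between n1,n0
  I1: injects 0.233 A into n5 (from n0)
  I2: injects 0.00967 A into n0 (from n1)
  I3: injects 0.0381 A into n5 (from n3)
  Y(R4) = 0.0001276+0.000j S between n4,n5
  I4: injects 0.00443 A into n4 (from n2)
  Y(R5) = 0.8333+0.000j S between n1,n2
  Y(R6) = 0.04525+0.000j S between n2,n4
  V1: constraint V(n1)−V(n4) = 4.56
Assemble and solve the 6×6 MNA system:
  V(n1)=108.5+0.03746j  V(n2)=108.5+0.03746j  V(n3)=108.5-0.2517j  V(n4)=103.9+0.03746j  V(n5)=109.4+0.03746j
  i(V1)=-0.2145+0.000j

108.5+0.03746j V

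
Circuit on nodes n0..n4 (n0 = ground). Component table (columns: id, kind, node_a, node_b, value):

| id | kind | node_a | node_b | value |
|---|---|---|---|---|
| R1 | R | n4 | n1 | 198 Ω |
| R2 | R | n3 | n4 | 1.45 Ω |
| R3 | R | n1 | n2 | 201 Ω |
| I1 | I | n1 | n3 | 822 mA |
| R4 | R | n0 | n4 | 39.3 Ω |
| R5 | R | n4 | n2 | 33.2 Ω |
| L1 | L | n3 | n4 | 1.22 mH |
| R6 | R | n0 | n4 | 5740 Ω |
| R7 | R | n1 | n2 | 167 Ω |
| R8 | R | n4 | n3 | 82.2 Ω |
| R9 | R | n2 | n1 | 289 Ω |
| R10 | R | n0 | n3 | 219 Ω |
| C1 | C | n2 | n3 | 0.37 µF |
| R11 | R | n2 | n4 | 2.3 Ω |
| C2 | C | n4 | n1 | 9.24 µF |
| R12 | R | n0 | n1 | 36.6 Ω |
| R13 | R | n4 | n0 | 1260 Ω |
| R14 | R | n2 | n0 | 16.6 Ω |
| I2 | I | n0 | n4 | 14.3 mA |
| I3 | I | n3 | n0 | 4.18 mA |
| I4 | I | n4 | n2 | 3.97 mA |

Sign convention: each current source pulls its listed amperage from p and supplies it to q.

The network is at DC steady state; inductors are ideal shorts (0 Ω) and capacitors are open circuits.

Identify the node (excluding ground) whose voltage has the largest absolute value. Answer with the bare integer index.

1

Apply KCL at each of the 4 non-ground nodes and solve the resulting linear system.
Node n1: branches {R1, R3, I1, R7, R9, C2, R12} → V_1 = -15.61
Node n2: branches {R3, R5, R7, R9, C1, R11, R14, I4} → V_2 = 4.386
Node n3: branches {R2, I1, L1, R8, R10, C1, I3} → V_3 = 5.567
Node n4: branches {R1, R2, R4, R5, L1, R6, R8, R11, C2, R13, I2, I4} → V_4 = 5.567
Source currents: i(L1)=0.7924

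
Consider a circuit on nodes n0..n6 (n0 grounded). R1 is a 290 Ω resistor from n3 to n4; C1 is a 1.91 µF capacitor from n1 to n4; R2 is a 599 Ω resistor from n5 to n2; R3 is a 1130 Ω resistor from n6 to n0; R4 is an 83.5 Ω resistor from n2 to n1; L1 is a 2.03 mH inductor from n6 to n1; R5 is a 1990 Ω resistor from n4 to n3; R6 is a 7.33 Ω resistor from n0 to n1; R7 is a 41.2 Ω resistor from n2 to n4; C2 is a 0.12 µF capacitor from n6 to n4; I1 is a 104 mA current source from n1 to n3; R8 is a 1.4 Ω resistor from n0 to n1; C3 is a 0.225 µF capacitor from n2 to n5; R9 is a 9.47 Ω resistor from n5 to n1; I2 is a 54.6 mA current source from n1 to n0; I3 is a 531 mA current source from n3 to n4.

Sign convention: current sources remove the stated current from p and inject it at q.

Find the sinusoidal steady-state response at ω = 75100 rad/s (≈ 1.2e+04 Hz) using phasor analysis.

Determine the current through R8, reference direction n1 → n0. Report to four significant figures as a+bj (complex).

-0.04682+0.001801j A

Apply KCL at each of the 6 non-ground nodes and solve the resulting linear system.
Node n1: branches {C1, R4, L1, R6, I1, R8, R9, I2} → V_1 = -0.06555+0.002521j
Node n2: branches {R2, R4, R7, C3} → V_2 = -0.1563-0.4357j
Node n3: branches {R1, R5, I1, I3} → V_3 = -108.0-0.7867j
Node n4: branches {R1, C1, R5, R7, C2, I3} → V_4 = 0.07189-0.7867j
Node n5: branches {R2, C3, R9} → V_5 = -0.002814-0.02847j
Node n6: branches {R3, L1, C2} → V_6 = 1.314-2.424j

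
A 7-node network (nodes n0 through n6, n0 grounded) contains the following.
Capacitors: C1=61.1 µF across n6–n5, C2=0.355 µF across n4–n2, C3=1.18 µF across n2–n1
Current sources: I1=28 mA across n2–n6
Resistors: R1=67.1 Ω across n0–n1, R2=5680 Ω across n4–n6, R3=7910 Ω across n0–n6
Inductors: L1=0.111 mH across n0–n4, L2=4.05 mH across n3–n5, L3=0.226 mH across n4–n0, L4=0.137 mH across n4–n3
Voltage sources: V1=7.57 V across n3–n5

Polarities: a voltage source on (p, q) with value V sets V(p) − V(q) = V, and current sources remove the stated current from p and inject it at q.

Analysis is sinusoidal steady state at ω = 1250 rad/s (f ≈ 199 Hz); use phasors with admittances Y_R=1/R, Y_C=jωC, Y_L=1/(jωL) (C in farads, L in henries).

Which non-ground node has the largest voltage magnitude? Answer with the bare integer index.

Element admittances at ω=1250 rad/s:
  Y(C1) = 0.000+0.07637j S between n6,n5
  I1: injects 0.028 A into n6 (from n2)
  Y(R1) = 0.01490+0.000j S between n0,n1
  Y(C2) = 0.000+0.0004437j S between n4,n2
  Y(L1) = 0.000-7.207j S between n0,n4
  Y(C3) = 0.000+0.001475j S between n2,n1
  Y(R2) = 0.0001761+0.000j S between n4,n6
  Y(R3) = 0.0001264+0.000j S between n0,n6
  Y(L2) = 0.000-0.1975j S between n3,n5
  Y(L3) = 0.000-3.540j S between n4,n0
  Y(L4) = 0.000-5.839j S between n4,n3
  V1: constraint V(n3)−V(n5) = 7.57
Assemble and solve the 7×7 MNA system:
  V(n1)=-1.444+0.03304j  V(n2)=-1.110+14.62j  V(n3)=2.101e-05+0.007278j  V(n4)=4.124e-05+0.002091j  V(n5)=-7.570+0.007278j  V(n6)=-7.568-0.3893j
  i(V1)=-0.03029+1.495j

2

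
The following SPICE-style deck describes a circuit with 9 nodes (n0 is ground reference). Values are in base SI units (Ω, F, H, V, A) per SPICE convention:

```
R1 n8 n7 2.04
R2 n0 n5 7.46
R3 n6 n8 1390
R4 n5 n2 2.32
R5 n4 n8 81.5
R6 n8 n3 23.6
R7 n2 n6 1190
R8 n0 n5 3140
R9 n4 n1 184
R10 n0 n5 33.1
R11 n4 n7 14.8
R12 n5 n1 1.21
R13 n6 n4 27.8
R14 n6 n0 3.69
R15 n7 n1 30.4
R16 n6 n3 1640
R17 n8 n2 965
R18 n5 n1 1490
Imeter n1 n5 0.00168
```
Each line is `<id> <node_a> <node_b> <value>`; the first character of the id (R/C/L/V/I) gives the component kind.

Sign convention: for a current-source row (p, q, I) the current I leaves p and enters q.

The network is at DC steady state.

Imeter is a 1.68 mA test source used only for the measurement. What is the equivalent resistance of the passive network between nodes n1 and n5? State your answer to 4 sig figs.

R_eq = 1.188 Ω

Element admittances at DC:
  Y(R1) = 0.4902 S between n8,n7
  Y(R2) = 0.1340 S between n0,n5
  Y(R3) = 0.0007194 S between n6,n8
  Y(R4) = 0.4310 S between n5,n2
  Y(R5) = 0.01227 S between n4,n8
  Y(R6) = 0.04237 S between n8,n3
  Y(R7) = 0.0008403 S between n2,n6
  Y(R8) = 0.0003185 S between n0,n5
  Y(R9) = 0.005435 S between n4,n1
  Y(R10) = 0.03021 S between n0,n5
  Y(R11) = 0.06757 S between n4,n7
  Y(R12) = 0.8264 S between n5,n1
  Y(R13) = 0.03597 S between n6,n4
  Y(R14) = 0.2710 S between n6,n0
  Y(R15) = 0.03289 S between n7,n1
  Y(R16) = 0.0006098 S between n6,n3
  Y(R17) = 0.001036 S between n8,n2
  Y(R18) = 0.0006711 S between n5,n1
  Imeter: injects 0.00168 A into n5 (from n1)
Assemble and solve the 8×8 MNA system:
  V(n1)=-0.001828  V(n2)=0.0001642  V(n3)=-0.001080  V(n4)=-0.0008392  V(n5)=0.0001678  V(n6)=-0.0001019  V(n7)=-0.001106  V(n8)=-0.001094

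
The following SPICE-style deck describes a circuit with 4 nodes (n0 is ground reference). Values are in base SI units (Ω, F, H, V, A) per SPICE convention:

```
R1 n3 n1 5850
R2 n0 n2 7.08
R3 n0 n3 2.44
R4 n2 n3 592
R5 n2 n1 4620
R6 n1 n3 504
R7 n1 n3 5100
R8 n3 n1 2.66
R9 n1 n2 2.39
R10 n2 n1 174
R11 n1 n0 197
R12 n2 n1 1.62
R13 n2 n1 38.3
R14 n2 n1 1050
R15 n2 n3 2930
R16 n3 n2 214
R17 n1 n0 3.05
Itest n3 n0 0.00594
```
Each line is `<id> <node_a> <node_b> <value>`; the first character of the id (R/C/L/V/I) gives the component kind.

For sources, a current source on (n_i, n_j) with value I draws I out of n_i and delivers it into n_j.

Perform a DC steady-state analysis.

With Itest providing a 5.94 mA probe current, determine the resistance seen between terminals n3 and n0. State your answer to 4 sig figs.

R_eq = 1.615 Ω

Apply KCL at each of the 3 non-ground nodes and solve the resulting linear system.
Node n1: branches {R1, R5, R6, R7, R8, R9, R10, R11, R12, R13, R14, R17} → V_1 = -0.004380
Node n2: branches {R2, R4, R5, R9, R10, R12, R13, R14, R15, R16} → V_2 = -0.003900
Node n3: branches {R1, R3, R4, R6, R7, R8, R15, R16, Itest} → V_3 = -0.009591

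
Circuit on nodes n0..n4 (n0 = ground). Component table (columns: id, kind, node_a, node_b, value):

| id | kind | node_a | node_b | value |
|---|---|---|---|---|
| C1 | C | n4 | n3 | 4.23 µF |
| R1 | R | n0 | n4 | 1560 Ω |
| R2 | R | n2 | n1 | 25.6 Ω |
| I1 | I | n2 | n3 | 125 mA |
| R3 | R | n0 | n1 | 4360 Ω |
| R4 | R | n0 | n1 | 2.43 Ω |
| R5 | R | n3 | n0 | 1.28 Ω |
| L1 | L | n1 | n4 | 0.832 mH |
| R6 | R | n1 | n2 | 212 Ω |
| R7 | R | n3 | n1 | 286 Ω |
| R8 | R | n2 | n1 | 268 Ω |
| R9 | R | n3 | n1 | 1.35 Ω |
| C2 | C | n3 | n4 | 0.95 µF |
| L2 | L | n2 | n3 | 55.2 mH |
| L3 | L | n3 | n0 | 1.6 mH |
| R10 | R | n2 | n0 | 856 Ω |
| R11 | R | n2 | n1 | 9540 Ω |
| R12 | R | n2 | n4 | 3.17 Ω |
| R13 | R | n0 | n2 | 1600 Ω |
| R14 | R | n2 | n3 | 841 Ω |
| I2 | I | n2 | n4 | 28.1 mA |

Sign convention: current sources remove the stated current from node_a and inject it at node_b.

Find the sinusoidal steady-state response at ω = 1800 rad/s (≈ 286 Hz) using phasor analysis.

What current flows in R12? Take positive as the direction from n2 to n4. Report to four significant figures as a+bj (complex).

-0.1301+0.002092j A

MNA unknowns: 4 node voltages V₁..V_4
C1: Y=0.000+0.007614j on G[4,3]
R1: Y=0.0006410+0.000j on G[0,4]
R2: Y=0.03906+0.000j on G[2,1]
I1: z[2]−=0.125, z[3]+=0.125
R3: Y=0.0002294+0.000j on G[0,1]
R4: Y=0.4115+0.000j on G[0,1]
R5: Y=0.7812+0.000j on G[3,0]
L1: Y=0.000-0.6677j on G[1,4]
R6: Y=0.004717+0.000j on G[1,2]
R7: Y=0.003497+0.000j on G[3,1]
R8: Y=0.003731+0.000j on G[2,1]
R9: Y=0.7407+0.000j on G[3,1]
C2: Y=0.000+0.001710j on G[3,4]
L2: Y=0.000-0.01006j on G[2,3]
L3: Y=0.000-0.3472j on G[3,0]
R10: Y=0.001168+0.000j on G[2,0]
R11: Y=0.0001048+0.000j on G[2,1]
R12: Y=0.3155+0.000j on G[2,4]
R13: Y=0.0006250+0.000j on G[0,2]
R14: Y=0.001189+0.000j on G[2,3]
I2: z[2]−=0.0281, z[4]+=0.0281
solve → V1=-0.08214+0.005976j, V2=-0.4996-0.1424j, V3=0.03817+0.01426j, V4=-0.08716-0.1490j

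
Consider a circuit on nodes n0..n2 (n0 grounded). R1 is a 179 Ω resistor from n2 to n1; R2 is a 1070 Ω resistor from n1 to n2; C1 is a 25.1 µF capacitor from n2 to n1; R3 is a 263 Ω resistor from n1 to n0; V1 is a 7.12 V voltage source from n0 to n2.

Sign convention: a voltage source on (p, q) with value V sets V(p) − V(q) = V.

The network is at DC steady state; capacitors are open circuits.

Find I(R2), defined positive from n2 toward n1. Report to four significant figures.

-0.002451 A

MNA unknowns: 2 node voltages V₁..V_2 plus 1 source current (V1)
R1: Y=0.005587 on G[2,1]
R2: Y=0.0009346 on G[1,2]
C1: Y=0.000 on G[2,1]
R3: Y=0.003802 on G[1,0]
V1: row V0−V2=7.12, i_V1 at 0,2
solve → V1=-4.498, V2=-7.120
aux → i_V1=-0.01710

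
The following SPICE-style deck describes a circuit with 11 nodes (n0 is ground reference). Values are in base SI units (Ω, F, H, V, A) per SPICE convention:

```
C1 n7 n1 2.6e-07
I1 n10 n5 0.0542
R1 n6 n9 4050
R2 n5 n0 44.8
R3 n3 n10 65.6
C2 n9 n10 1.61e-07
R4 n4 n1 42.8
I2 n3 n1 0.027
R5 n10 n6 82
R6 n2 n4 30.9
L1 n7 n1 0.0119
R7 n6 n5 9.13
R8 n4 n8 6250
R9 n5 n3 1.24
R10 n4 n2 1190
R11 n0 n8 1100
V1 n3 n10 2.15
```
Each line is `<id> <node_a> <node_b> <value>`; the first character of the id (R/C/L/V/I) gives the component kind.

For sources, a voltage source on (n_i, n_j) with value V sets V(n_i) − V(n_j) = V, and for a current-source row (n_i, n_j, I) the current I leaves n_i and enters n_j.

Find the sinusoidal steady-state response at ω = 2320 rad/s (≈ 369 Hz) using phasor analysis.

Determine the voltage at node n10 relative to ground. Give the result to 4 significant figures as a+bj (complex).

-3.430+0.0002490j V

Apply KCL at each of the 10 non-ground nodes and solve the resulting linear system.
Node n1: branches {C1, R4, I2, L1} → V_1 = 199.6+0.000j
Node n2: branches {R6, R10} → V_2 = 198.4+0.000j
Node n3: branches {R3, I2, R9, V1} → V_3 = -1.280+0.0002490j
Node n4: branches {R4, R6, R8, R10} → V_4 = 198.4+0.000j
Node n5: branches {I1, R2, R7, R9} → V_5 = -1.210+0.000j
Node n6: branches {R1, R5, R7} → V_6 = -1.435-0.001834j
Node n7: branches {C1, L1} → V_7 = 199.6+0.000j
Node n8: branches {R8, R11} → V_8 = 29.70+0.000j
Node n9: branches {R1, C2} → V_9 = -2.824-0.9181j
Node n10: branches {I1, R3, C2, R5, V1} → V_10 = -3.430+0.0002490j
Source currents: i(V1)=-0.003245-0.0002008j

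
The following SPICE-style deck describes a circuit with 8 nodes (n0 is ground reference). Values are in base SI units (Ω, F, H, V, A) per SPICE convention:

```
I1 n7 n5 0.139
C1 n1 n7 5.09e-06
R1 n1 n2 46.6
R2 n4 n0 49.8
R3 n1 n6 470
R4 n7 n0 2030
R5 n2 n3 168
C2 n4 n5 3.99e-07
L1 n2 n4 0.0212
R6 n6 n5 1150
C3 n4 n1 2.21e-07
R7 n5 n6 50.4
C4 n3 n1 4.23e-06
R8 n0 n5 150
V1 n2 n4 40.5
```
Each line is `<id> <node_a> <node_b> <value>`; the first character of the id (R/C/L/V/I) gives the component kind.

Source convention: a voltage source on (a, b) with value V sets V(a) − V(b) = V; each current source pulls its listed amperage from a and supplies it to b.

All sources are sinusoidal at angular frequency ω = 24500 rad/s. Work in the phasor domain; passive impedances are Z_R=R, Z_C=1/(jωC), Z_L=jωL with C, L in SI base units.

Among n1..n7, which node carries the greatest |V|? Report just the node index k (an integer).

2

Apply KCL at each of the 7 non-ground nodes and solve the resulting linear system.
Node n1: branches {C1, R1, R3, C3, C4} → V_1 = 29.11-3.057j
Node n2: branches {R1, R5, L1, V1} → V_2 = 37.73+3.654j
Node n3: branches {R5, C4} → V_3 = 29.52-3.529j
Node n4: branches {R2, C2, L1, C3, V1} → V_4 = -2.768+3.654j
Node n5: branches {I1, C2, R6, R7, R8} → V_5 = 6.187-10.87j
Node n6: branches {R3, R6, R7} → V_6 = 8.322-10.14j
Node n7: branches {I1, C1, R4} → V_7 = 29.12-1.828j
Source currents: i(V1)=-0.2339-0.1088j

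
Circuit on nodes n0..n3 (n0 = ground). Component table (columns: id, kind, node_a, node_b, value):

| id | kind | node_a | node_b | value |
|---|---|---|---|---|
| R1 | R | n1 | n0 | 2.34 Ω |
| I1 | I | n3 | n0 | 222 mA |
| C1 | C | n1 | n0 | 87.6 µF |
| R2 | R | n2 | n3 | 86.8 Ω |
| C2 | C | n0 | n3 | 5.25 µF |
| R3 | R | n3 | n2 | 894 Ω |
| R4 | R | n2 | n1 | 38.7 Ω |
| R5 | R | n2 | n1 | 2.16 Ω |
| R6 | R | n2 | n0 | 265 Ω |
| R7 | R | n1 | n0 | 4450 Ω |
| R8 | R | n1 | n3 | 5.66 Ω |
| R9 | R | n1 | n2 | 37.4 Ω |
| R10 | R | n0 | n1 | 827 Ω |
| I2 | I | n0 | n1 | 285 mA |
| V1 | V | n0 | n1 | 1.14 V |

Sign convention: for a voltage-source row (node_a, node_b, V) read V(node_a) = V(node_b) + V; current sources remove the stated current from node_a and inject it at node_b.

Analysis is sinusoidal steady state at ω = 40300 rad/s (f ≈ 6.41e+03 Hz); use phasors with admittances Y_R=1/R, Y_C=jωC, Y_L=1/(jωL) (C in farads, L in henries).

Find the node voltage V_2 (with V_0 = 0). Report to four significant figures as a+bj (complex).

-1.129+0.02732j V

Apply KCL at each of the 3 non-ground nodes and solve the resulting linear system.
Node n1: branches {R1, C1, R4, R5, R7, R8, R9, R10, I2, V1} → V_1 = -1.140+0.000j
Node n2: branches {R2, R3, R4, R5, R6, R9} → V_2 = -1.129+0.02732j
Node n3: branches {I1, R2, C2, R3, R8} → V_3 = -1.027+1.150j
Source currents: i(V1)=-0.7993-4.242j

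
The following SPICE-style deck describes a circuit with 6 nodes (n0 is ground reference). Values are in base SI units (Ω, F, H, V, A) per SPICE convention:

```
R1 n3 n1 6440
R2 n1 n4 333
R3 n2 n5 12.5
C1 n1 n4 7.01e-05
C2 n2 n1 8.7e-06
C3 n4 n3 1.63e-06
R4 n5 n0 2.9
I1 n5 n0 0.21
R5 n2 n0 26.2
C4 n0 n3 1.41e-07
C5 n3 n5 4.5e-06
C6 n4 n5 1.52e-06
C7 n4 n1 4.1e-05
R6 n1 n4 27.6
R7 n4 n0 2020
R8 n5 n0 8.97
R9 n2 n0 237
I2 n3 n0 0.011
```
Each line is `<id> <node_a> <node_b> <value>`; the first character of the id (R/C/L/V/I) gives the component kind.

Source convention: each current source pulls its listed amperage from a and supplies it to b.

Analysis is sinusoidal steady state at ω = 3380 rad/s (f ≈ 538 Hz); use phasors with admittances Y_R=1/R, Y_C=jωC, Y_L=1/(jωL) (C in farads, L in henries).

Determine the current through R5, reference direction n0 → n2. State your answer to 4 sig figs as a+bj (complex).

0.01198+0.0002574j A

Element admittances at ω=3380 rad/s:
  Y(R1) = 0.0001553+0.000j S between n3,n1
  Y(R2) = 0.003003+0.000j S between n1,n4
  Y(R3) = 0.08000+0.000j S between n2,n5
  Y(C1) = 0.000+0.2369j S between n1,n4
  Y(C2) = 0.000+0.02941j S between n2,n1
  Y(C3) = 0.000+0.005509j S between n4,n3
  Y(R4) = 0.3448+0.000j S between n5,n0
  I1: injects 0.21 A into n0 (from n5)
  Y(R5) = 0.03817+0.000j S between n2,n0
  Y(C4) = 0.000+0.0004766j S between n0,n3
  Y(C5) = 0.000+0.01521j S between n3,n5
  Y(C6) = 0.000+0.005138j S between n4,n5
  Y(C7) = 0.000+0.1386j S between n4,n1
  Y(R6) = 0.03623+0.000j S between n1,n4
  Y(R7) = 0.0004950+0.000j S between n4,n0
  Y(R8) = 0.1115+0.000j S between n5,n0
  Y(R9) = 0.004219+0.000j S between n2,n0
  I2: injects 0.011 A into n0 (from n3)
Assemble and solve the 5×5 MNA system:
  V(n1)=-0.3446+0.06367j  V(n2)=-0.3138-0.006745j  V(n3)=-0.4198+0.5370j  V(n4)=-0.3477+0.06882j  V(n5)=-0.4542+0.0009903j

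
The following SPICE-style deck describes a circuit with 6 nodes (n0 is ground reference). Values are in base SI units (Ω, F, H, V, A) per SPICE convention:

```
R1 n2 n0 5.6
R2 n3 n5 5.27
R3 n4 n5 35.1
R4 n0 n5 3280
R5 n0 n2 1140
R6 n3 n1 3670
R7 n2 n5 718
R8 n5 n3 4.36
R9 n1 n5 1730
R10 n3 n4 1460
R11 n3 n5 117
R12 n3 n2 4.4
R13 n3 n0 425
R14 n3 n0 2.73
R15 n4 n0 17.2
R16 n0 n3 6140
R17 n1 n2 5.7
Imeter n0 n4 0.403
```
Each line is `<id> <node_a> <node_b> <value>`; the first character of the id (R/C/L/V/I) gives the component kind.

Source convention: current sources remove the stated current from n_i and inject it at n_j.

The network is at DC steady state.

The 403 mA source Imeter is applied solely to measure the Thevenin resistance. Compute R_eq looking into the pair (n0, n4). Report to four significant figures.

Apply KCL at each of the 5 non-ground nodes and solve the resulting linear system.
Node n1: branches {R6, R9, R17} → V_1 = 0.1508
Node n2: branches {R1, R5, R7, R12, R17} → V_2 = 0.1493
Node n3: branches {R2, R6, R8, R10, R11, R12, R13, R14, R16} → V_3 = 0.2637
Node n4: branches {R3, R10, R15, Imeter} → V_4 = 4.795
Node n5: branches {R2, R3, R4, R7, R8, R9, R11} → V_5 = 0.5446

R_eq = 11.90 Ω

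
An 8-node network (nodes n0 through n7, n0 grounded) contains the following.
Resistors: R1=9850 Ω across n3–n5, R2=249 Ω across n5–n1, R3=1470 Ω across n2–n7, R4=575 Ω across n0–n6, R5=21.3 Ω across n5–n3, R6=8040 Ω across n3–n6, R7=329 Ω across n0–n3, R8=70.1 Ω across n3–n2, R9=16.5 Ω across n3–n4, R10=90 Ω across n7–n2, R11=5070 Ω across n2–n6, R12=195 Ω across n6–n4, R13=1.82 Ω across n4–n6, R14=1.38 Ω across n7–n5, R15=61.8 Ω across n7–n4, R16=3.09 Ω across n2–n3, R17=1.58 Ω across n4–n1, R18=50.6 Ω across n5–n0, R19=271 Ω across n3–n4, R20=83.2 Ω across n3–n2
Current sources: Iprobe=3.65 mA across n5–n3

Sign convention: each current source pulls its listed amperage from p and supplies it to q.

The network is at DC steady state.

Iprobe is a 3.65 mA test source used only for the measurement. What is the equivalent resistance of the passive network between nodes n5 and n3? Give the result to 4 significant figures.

R_eq = 13.10 Ω

Apply KCL at each of the 7 non-ground nodes and solve the resulting linear system.
Node n1: branches {R2, R17} → V_1 = 0.02745
Node n2: branches {R3, R8, R10, R11, R16, R20} → V_2 = 0.03782
Node n3: branches {R1, R5, R6, R7, R8, R9, R16, R19, R20, Iprobe} → V_3 = 0.03933
Node n4: branches {R9, R12, R13, R15, R17, R19} → V_4 = 0.02767
Node n5: branches {R1, R2, R5, R14, R18, Iprobe} → V_5 = -0.008477
Node n6: branches {R4, R6, R11, R12, R13} → V_6 = 0.02759
Node n7: branches {R3, R10, R14, R15} → V_7 = -0.006975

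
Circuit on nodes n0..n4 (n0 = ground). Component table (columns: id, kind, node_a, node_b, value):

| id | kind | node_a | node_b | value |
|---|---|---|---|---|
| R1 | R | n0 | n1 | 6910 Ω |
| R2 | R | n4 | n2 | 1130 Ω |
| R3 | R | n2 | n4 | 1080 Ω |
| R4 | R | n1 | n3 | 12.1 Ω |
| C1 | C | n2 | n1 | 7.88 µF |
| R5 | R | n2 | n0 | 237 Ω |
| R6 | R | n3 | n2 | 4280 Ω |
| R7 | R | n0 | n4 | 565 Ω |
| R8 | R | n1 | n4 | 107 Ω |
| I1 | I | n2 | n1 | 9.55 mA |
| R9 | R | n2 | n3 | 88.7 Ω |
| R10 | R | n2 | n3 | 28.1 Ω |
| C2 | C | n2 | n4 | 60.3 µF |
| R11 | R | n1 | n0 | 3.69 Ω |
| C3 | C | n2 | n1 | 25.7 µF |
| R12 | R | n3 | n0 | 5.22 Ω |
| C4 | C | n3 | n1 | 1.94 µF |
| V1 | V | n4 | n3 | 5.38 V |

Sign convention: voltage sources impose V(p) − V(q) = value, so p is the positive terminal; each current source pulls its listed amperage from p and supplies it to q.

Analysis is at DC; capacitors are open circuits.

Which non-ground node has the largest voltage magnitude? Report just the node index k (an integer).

Apply KCL at each of the 4 non-ground nodes and solve the resulting linear system.
Node n1: branches {R1, R4, C1, R8, I1, R11, C3, C4} → V_1 = 0.1131
Node n2: branches {R2, R3, C1, R5, R6, I1, R9, R10, C2, C3} → V_2 = -0.1841
Node n3: branches {R4, R6, R9, R10, R12, C4, V1} → V_3 = -0.2039
Node n4: branches {R2, R3, R7, R8, C2, V1} → V_4 = 5.176
Source currents: i(V1)=-0.06619

4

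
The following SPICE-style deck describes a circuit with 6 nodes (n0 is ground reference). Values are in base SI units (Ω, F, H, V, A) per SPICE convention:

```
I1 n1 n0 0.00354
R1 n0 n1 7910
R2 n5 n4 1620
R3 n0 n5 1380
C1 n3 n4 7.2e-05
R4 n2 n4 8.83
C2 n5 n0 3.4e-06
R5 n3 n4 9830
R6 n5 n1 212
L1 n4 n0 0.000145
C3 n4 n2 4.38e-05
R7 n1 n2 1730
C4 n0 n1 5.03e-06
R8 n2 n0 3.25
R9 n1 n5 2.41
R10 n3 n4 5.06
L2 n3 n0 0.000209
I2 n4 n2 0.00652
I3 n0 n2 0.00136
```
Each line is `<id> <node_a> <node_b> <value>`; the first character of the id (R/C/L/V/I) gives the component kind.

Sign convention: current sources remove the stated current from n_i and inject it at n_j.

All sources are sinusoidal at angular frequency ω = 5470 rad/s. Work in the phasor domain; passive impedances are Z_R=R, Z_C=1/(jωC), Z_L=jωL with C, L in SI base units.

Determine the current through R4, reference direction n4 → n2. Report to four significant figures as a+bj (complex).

-0.001868+0.001026j A

Element admittances at ω=5470 rad/s:
  I1: injects 0.00354 A into n0 (from n1)
  Y(R1) = 0.0001264+0.000j S between n0,n1
  Y(R2) = 0.0006173+0.000j S between n5,n4
  Y(R3) = 0.0007246+0.000j S between n0,n5
  Y(C1) = 0.000+0.3938j S between n3,n4
  Y(R4) = 0.1133+0.000j S between n2,n4
  Y(C2) = 0.000+0.01860j S between n5,n0
  Y(R5) = 0.0001017+0.000j S between n3,n4
  Y(R6) = 0.004717+0.000j S between n5,n1
  Y(L1) = 0.000-1.261j S between n4,n0
  Y(C3) = 0.000+0.2396j S between n4,n2
  Y(R7) = 0.0005780+0.000j S between n1,n2
  Y(C4) = 0.000+0.02751j S between n0,n1
  Y(R8) = 0.3077+0.000j S between n2,n0
  Y(R9) = 0.4149+0.000j S between n1,n5
  Y(R10) = 0.1976+0.000j S between n3,n4
  Y(L2) = 0.000-0.8747j S between n3,n0
  I2: injects 0.00652 A into n2 (from n4)
  I3: injects 0.00136 A into n2 (from n0)
Assemble and solve the 5×5 MNA system:
  V(n1)=-0.004882+0.07662j  V(n2)=0.01245-0.009344j  V(n3)=0.002427-0.002429j  V(n4)=-0.004041-0.0002815j  V(n5)=-0.001495+0.07644j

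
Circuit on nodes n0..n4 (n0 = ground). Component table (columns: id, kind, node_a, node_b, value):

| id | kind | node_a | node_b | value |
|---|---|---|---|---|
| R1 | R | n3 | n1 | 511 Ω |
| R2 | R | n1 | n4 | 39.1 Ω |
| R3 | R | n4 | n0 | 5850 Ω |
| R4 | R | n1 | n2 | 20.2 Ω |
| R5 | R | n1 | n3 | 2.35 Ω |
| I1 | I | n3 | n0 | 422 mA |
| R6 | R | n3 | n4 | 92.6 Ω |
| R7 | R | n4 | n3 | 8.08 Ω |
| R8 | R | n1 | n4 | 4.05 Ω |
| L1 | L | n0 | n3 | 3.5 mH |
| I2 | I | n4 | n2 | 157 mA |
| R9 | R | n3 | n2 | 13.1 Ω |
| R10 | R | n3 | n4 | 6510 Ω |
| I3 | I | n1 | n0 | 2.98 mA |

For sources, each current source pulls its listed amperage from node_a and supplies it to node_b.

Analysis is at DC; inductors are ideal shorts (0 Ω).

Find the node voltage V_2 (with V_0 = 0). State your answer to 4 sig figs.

1.214 V

MNA unknowns: 4 node voltages V₁..V_4 plus 1 source current (L1)
R1: Y=0.001957 on G[3,1]
R2: Y=0.02558 on G[1,4]
R3: Y=0.0001709 on G[4,0]
R4: Y=0.04950 on G[1,2]
R5: Y=0.4255 on G[1,3]
I1: z[3]−=0.422, z[0]+=0.422
R6: Y=0.01080 on G[3,4]
R7: Y=0.1238 on G[4,3]
R8: Y=0.2469 on G[1,4]
L1: row V0−V3=0, i_L1 at 0,3
I2: z[4]−=0.157, z[2]+=0.157
R9: Y=0.07634 on G[3,2]
R10: Y=0.0001536 on G[3,4]
I3: z[1]−=0.00298, z[0]+=0.00298
solve → V1=-0.08441, V2=1.214, V3=0.000, V4=-0.4419
aux → i_L1=0.4249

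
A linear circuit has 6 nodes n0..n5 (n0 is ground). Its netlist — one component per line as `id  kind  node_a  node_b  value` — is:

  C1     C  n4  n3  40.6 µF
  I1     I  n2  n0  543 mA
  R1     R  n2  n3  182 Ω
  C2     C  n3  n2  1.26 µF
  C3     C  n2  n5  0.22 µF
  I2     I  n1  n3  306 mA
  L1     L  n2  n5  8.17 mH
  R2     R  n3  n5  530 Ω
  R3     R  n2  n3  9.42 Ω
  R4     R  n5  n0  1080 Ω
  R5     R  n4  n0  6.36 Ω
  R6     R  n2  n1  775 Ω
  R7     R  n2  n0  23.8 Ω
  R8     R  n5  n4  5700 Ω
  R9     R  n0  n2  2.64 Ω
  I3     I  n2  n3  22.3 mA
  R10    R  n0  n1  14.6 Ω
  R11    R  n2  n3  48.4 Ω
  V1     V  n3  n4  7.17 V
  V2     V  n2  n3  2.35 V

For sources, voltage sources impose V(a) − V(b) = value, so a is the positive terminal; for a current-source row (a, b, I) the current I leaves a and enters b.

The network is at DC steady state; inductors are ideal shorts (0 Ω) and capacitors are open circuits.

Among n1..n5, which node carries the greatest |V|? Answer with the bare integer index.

MNA unknowns: 5 node voltages V₁..V_5 plus 3 source currents (L1, V1, V2)
C1: Y=0.000 on G[4,3]
I1: z[2]−=0.543, z[0]+=0.543
R1: Y=0.005495 on G[2,3]
C2: Y=0.000 on G[3,2]
C3: Y=0.000 on G[2,5]
I2: z[1]−=0.306, z[3]+=0.306
L1: row V2−V5=0, i_L1 at 2,5
R2: Y=0.001887 on G[3,5]
R3: Y=0.1062 on G[2,3]
R4: Y=0.0009259 on G[5,0]
R5: Y=0.1572 on G[4,0]
R6: Y=0.001290 on G[2,1]
R7: Y=0.04202 on G[2,0]
R8: Y=0.0001754 on G[5,4]
R9: Y=0.3788 on G[0,2]
I3: z[2]−=0.0223, z[3]+=0.0223
R10: Y=0.06849 on G[0,1]
R11: Y=0.02066 on G[2,3]
V1: row V3−V4=7.17, i_V1 at 3,4
V2: row V2−V3=2.35, i_V2 at 2,3
solve → V1=-4.345, V2=2.162, V3=-0.1884, V4=-7.358, V5=2.162
aux → i_L1=0.008106, i_V1=-1.159, i_V2=-1.802

4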